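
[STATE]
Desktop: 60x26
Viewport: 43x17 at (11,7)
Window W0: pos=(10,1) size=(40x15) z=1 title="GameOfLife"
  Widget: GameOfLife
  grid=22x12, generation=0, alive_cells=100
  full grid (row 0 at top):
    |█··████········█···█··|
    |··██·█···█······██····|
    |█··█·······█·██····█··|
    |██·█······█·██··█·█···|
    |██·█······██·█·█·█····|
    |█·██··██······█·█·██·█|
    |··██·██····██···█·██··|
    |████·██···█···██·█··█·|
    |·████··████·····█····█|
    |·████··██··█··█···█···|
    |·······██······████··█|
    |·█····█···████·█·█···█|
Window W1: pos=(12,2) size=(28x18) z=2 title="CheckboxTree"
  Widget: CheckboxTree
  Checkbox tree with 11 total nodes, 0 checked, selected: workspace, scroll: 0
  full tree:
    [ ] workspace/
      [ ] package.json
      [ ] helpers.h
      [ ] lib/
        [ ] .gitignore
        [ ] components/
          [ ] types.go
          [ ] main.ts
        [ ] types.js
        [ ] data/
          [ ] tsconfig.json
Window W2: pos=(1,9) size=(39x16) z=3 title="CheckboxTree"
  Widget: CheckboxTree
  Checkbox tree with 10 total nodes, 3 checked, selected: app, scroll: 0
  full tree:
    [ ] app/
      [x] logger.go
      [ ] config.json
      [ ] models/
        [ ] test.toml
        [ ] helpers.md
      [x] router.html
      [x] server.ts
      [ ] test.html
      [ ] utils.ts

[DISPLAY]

█┃   [ ] helpers.h          ┃         ┃    
█┃   [ ] lib/               ┃         ┃    
━━━━━━━━━━━━━━━━━━━━━━━━━━━━┓         ┃    
Tree                        ┃         ┃    
────────────────────────────┨         ┃    
                            ┃         ┃    
gger.go                     ┃         ┃    
nfig.json                   ┃         ┃    
dels/                       ┃━━━━━━━━━┛    
test.toml                   ┃              
helpers.md                  ┃              
uter.html                   ┃              
rver.ts                     ┃              
st.html                     ┃              
ils.ts                      ┃              
                            ┃              
                            ┃              


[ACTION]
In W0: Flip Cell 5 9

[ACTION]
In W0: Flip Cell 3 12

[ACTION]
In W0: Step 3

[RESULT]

·┃   [ ] helpers.h          ┃         ┃    
·┃   [ ] lib/               ┃         ┃    
━━━━━━━━━━━━━━━━━━━━━━━━━━━━┓         ┃    
Tree                        ┃         ┃    
────────────────────────────┨         ┃    
                            ┃         ┃    
gger.go                     ┃         ┃    
nfig.json                   ┃         ┃    
dels/                       ┃━━━━━━━━━┛    
test.toml                   ┃              
helpers.md                  ┃              
uter.html                   ┃              
rver.ts                     ┃              
st.html                     ┃              
ils.ts                      ┃              
                            ┃              
                            ┃              


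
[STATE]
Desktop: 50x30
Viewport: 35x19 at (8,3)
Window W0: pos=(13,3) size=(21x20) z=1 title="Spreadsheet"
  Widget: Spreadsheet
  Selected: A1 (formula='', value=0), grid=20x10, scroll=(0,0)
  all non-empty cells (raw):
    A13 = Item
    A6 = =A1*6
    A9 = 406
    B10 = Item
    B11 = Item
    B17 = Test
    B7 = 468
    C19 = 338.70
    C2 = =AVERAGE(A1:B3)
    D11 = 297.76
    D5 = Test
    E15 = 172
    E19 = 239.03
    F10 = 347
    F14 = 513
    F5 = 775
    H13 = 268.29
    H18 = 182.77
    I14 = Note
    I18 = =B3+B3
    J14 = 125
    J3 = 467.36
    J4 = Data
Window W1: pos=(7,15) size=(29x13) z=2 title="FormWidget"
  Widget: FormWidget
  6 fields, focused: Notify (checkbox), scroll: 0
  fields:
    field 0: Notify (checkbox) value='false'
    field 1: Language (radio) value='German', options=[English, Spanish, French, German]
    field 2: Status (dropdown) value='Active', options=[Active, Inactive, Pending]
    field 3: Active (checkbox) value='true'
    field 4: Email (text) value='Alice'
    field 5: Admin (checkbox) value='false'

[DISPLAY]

     ┏━━━━━━━━━━━━━━━━━━━┓         
     ┃ Spreadsheet       ┃         
     ┠───────────────────┨         
     ┃A1:                ┃         
     ┃       A       B   ┃         
     ┃-------------------┃         
     ┃  1      [0]       ┃         
     ┃  2        0       ┃         
     ┃  3        0       ┃         
     ┃  4        0       ┃         
     ┃  5        0       ┃         
     ┃  6        0       ┃         
━━━━━━━━━━━━━━━━━━━━━━━━━━━┓       
 FormWidget                ┃       
───────────────────────────┨       
> Notify:     [ ]          ┃       
  Language:   ( ) English  ┃       
  Status:     [Active    ▼]┃       
  Active:     [x]          ┃       


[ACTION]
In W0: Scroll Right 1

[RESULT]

     ┏━━━━━━━━━━━━━━━━━━━┓         
     ┃ Spreadsheet       ┃         
     ┠───────────────────┨         
     ┃A1:                ┃         
     ┃       B       C   ┃         
     ┃-------------------┃         
     ┃  1        0       ┃         
     ┃  2        0       ┃         
     ┃  3        0       ┃         
     ┃  4        0       ┃         
     ┃  5        0       ┃         
     ┃  6        0       ┃         
━━━━━━━━━━━━━━━━━━━━━━━━━━━┓       
 FormWidget                ┃       
───────────────────────────┨       
> Notify:     [ ]          ┃       
  Language:   ( ) English  ┃       
  Status:     [Active    ▼]┃       
  Active:     [x]          ┃       


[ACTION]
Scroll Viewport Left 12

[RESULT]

             ┏━━━━━━━━━━━━━━━━━━━┓ 
             ┃ Spreadsheet       ┃ 
             ┠───────────────────┨ 
             ┃A1:                ┃ 
             ┃       B       C   ┃ 
             ┃-------------------┃ 
             ┃  1        0       ┃ 
             ┃  2        0       ┃ 
             ┃  3        0       ┃ 
             ┃  4        0       ┃ 
             ┃  5        0       ┃ 
             ┃  6        0       ┃ 
       ┏━━━━━━━━━━━━━━━━━━━━━━━━━━━
       ┃ FormWidget                
       ┠───────────────────────────
       ┃> Notify:     [ ]          
       ┃  Language:   ( ) English  
       ┃  Status:     [Active    ▼]
       ┃  Active:     [x]          


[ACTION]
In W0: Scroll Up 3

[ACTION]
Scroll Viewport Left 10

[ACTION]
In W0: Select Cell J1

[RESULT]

             ┏━━━━━━━━━━━━━━━━━━━┓ 
             ┃ Spreadsheet       ┃ 
             ┠───────────────────┨ 
             ┃J1:                ┃ 
             ┃       B       C   ┃ 
             ┃-------------------┃ 
             ┃  1        0       ┃ 
             ┃  2        0       ┃ 
             ┃  3        0       ┃ 
             ┃  4        0       ┃ 
             ┃  5        0       ┃ 
             ┃  6        0       ┃ 
       ┏━━━━━━━━━━━━━━━━━━━━━━━━━━━
       ┃ FormWidget                
       ┠───────────────────────────
       ┃> Notify:     [ ]          
       ┃  Language:   ( ) English  
       ┃  Status:     [Active    ▼]
       ┃  Active:     [x]          


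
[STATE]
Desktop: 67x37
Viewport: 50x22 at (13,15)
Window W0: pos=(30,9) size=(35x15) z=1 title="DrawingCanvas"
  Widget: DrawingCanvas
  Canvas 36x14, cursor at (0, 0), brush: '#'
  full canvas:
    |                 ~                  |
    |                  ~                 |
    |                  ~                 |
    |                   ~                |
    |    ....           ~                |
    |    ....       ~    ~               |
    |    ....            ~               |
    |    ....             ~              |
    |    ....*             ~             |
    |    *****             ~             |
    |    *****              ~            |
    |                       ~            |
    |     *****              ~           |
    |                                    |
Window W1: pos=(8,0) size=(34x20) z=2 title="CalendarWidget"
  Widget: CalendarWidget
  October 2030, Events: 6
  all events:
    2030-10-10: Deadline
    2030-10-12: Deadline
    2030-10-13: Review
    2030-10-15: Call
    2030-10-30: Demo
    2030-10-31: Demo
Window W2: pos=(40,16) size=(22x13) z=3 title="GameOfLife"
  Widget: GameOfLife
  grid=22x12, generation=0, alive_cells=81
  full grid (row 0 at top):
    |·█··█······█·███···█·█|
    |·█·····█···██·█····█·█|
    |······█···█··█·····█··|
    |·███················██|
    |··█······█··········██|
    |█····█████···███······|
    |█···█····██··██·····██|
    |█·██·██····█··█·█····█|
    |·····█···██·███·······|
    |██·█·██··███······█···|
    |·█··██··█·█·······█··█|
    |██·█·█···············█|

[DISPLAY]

                            ┃        ~            
                           ┏━━━━━━━━━━━━━━━━━━━━┓ 
                           ┃ GameOfLife         ┃ 
                           ┠────────────────────┨ 
━━━━━━━━━━━━━━━━━━━━━━━━━━━┃Gen: 0              ┃ 
                 ┃    ....*┃·····█···█··█·····█·┃ 
                 ┃    *****┃███················█┃ 
                 ┃    *****┃·█······█··········█┃ 
                 ┗━━━━━━━━━┃····█████···███·····┃━
                           ┃···█····██··██·····█┃ 
                           ┃·██·██····█··█·█····┃ 
                           ┃····█···██·███······┃ 
                           ┃█·█·██··███······█··┃ 
                           ┗━━━━━━━━━━━━━━━━━━━━┛ 
                                                  
                                                  
                                                  
                                                  
                                                  
                                                  
                                                  
                                                  


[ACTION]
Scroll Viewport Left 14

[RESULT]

        ┃                                ┃        
        ┃                               ┏━━━━━━━━━
        ┃                               ┃ GameOfLi
        ┃                               ┠─────────
        ┗━━━━━━━━━━━━━━━━━━━━━━━━━━━━━━━┃Gen: 0   
                              ┃    ....*┃·····█···
                              ┃    *****┃███······
                              ┃    *****┃·█······█
                              ┗━━━━━━━━━┃····█████
                                        ┃···█····█
                                        ┃·██·██···
                                        ┃····█···█
                                        ┃█·█·██··█
                                        ┗━━━━━━━━━
                                                  
                                                  
                                                  
                                                  
                                                  
                                                  
                                                  
                                                  


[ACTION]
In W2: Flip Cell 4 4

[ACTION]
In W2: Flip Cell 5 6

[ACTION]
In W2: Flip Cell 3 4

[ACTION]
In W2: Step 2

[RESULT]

        ┃                                ┃        
        ┃                               ┏━━━━━━━━━
        ┃                               ┃ GameOfLi
        ┃                               ┠─────────
        ┗━━━━━━━━━━━━━━━━━━━━━━━━━━━━━━━┃Gen: 2   
                              ┃    ....*┃█·██·····
                              ┃    *****┃█···█····
                              ┃    *****┃·····█···
                              ┗━━━━━━━━━┃█····█·██
                                        ┃█········
                                        ┃█·█·██·██
                                        ┃··█████··
                                        ┃███·····█
                                        ┗━━━━━━━━━
                                                  
                                                  
                                                  
                                                  
                                                  
                                                  
                                                  
                                                  


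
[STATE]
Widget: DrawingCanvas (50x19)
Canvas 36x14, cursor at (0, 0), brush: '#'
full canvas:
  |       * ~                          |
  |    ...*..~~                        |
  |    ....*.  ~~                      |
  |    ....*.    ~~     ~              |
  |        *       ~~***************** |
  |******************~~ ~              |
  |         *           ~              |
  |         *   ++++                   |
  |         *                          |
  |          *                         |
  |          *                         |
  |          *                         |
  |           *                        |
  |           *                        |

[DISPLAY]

+      * ~                                        
    ...*..~~                                      
    ....*.  ~~                                    
    ....*.    ~~     ~                            
        *       ~~*****************               
******************~~ ~                            
         *           ~                            
         *   ++++                                 
         *                                        
          *                                       
          *                                       
          *                                       
           *                                      
           *                                      
                                                  
                                                  
                                                  
                                                  
                                                  


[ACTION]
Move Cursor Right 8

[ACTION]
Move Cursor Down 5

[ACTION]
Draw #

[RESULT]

       * ~                                        
    ...*..~~                                      
    ....*.  ~~                                    
    ....*.    ~~     ~                            
        *       ~~*****************               
********#*********~~ ~                            
         *           ~                            
         *   ++++                                 
         *                                        
          *                                       
          *                                       
          *                                       
           *                                      
           *                                      
                                                  
                                                  
                                                  
                                                  
                                                  


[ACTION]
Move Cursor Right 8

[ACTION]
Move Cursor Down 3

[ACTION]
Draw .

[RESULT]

       * ~                                        
    ...*..~~                                      
    ....*.  ~~                                    
    ....*.    ~~     ~                            
        *       ~~*****************               
********#*********~~ ~                            
         *           ~                            
         *   ++++                                 
         *      .                                 
          *                                       
          *                                       
          *                                       
           *                                      
           *                                      
                                                  
                                                  
                                                  
                                                  
                                                  


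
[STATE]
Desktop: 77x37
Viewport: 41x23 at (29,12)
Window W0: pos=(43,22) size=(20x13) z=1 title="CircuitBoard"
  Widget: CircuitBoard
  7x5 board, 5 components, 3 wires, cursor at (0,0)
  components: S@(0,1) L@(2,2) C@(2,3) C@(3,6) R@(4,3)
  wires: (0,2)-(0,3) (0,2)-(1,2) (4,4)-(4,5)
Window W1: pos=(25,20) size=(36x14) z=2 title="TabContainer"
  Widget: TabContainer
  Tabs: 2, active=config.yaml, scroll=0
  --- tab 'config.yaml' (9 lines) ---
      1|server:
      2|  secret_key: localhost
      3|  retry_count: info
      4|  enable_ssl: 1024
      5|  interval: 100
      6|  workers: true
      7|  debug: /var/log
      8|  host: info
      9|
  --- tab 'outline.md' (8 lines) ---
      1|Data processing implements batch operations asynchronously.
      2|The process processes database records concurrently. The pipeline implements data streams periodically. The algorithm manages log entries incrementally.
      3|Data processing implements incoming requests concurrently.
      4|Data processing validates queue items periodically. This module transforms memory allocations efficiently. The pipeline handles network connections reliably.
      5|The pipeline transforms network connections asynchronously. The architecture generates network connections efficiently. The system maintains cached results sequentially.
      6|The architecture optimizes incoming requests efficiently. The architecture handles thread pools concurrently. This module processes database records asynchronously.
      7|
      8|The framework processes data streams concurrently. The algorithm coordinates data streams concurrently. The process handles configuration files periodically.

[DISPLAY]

                                         
                                         
                                         
                                         
                                         
                                         
                                         
                                         
━━━━━━━━━━━━━━━━━━━━━━━━━━━━━━━┓         
bContainer                     ┃         
───────────────────────────────┨━┓       
nfig.yaml]│ outline.md         ┃ ┃       
───────────────────────────────┃─┨       
ver:                           ┃ ┃       
ecret_key: localhost           ┃ ┃       
etry_count: info               ┃ ┃       
nable_ssl: 1024                ┃ ┃       
nterval: 100                   ┃ ┃       
orkers: true                   ┃ ┃       
ebug: /var/log                 ┃ ┃       
ost: info                      ┃ ┃       
━━━━━━━━━━━━━━━━━━━━━━━━━━━━━━━┛ ┃       
              ┗━━━━━━━━━━━━━━━━━━┛       


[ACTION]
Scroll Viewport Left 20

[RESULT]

                                         
                                         
                                         
                                         
                                         
                                         
                                         
                                         
                ┏━━━━━━━━━━━━━━━━━━━━━━━━
                ┃ TabContainer           
                ┠────────────────────────
                ┃[config.yaml]│ outline.m
                ┃────────────────────────
                ┃server:                 
                ┃  secret_key: localhost 
                ┃  retry_count: info     
                ┃  enable_ssl: 1024      
                ┃  interval: 100         
                ┃  workers: true         
                ┃  debug: /var/log       
                ┃  host: info            
                ┗━━━━━━━━━━━━━━━━━━━━━━━━
                                  ┗━━━━━━


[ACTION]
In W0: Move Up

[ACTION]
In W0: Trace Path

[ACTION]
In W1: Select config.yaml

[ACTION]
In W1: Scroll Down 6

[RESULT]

                                         
                                         
                                         
                                         
                                         
                                         
                                         
                                         
                ┏━━━━━━━━━━━━━━━━━━━━━━━━
                ┃ TabContainer           
                ┠────────────────────────
                ┃[config.yaml]│ outline.m
                ┃────────────────────────
                ┃  debug: /var/log       
                ┃  host: info            
                ┃                        
                ┃                        
                ┃                        
                ┃                        
                ┃                        
                ┃                        
                ┗━━━━━━━━━━━━━━━━━━━━━━━━
                                  ┗━━━━━━


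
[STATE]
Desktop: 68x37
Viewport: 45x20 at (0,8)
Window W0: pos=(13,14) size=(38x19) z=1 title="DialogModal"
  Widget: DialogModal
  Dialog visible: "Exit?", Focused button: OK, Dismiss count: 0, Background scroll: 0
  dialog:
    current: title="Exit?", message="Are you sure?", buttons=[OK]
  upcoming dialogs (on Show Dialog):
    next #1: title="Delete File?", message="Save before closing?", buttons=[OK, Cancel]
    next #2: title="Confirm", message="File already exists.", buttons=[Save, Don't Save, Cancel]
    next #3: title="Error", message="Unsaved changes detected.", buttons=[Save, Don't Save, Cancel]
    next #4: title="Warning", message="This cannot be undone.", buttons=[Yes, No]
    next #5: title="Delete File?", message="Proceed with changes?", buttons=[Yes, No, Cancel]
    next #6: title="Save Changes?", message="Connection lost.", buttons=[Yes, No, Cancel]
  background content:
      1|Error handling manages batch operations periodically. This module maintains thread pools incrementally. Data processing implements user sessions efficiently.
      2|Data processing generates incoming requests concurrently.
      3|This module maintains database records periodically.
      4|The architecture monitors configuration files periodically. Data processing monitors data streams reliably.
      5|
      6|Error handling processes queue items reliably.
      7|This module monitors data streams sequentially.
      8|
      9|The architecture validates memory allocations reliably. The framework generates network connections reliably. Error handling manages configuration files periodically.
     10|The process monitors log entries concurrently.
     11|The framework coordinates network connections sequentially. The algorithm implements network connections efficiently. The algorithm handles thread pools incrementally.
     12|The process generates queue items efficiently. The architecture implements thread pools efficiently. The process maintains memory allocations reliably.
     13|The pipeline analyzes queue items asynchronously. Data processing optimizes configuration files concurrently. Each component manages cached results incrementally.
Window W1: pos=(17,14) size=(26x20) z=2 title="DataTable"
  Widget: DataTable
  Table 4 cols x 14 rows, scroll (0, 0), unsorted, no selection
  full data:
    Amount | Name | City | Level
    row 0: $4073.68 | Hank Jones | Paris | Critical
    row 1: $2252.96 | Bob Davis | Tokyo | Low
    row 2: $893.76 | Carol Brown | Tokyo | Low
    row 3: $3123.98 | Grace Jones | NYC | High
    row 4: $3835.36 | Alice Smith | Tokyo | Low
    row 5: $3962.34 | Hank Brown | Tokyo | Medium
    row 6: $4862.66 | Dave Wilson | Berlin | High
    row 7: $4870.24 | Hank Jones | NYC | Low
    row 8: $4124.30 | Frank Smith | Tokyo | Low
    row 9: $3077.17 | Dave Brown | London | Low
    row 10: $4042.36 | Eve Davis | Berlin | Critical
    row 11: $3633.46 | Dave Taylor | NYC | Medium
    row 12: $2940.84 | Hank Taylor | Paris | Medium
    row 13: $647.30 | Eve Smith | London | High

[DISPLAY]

                                             
                                             
                                             
                                             
                                             
                                             
             ┏━━━┏━━━━━━━━━━━━━━━━━━━━━━━━┓━━
             ┃ Di┃ DataTable              ┃  
             ┠───┠────────────────────────┨──
             ┃Err┃Amount  │Name       │Cit┃op
             ┃Dat┃────────┼───────────┼───┃om
             ┃Thi┃$4073.68│Hank Jones │Par┃e 
             ┃The┃$2252.96│Bob Davis  │Tok┃fi
             ┃   ┃$893.76 │Carol Brown│Tok┃  
             ┃Err┃$3123.98│Grace Jones│NYC┃e 
             ┃Thi┃$3835.36│Alice Smith│Tok┃ea
             ┃   ┃$3962.34│Hank Brown │Tok┃  
             ┃The┃$4862.66│Dave Wilson│Ber┃mo
             ┃The┃$4870.24│Hank Jones │NYC┃ie
             ┃The┃$4124.30│Frank Smith│Tok┃wo


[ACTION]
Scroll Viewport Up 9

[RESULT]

                                             
                                             
                                             
                                             
                                             
                                             
                                             
                                             
                                             
                                             
                                             
                                             
                                             
                                             
             ┏━━━┏━━━━━━━━━━━━━━━━━━━━━━━━┓━━
             ┃ Di┃ DataTable              ┃  
             ┠───┠────────────────────────┨──
             ┃Err┃Amount  │Name       │Cit┃op
             ┃Dat┃────────┼───────────┼───┃om
             ┃Thi┃$4073.68│Hank Jones │Par┃e 


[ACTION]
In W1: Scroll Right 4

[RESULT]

                                             
                                             
                                             
                                             
                                             
                                             
                                             
                                             
                                             
                                             
                                             
                                             
                                             
                                             
             ┏━━━┏━━━━━━━━━━━━━━━━━━━━━━━━┓━━
             ┃ Di┃ DataTable              ┃  
             ┠───┠────────────────────────┨──
             ┃Err┃nt  │Name       │City  │┃op
             ┃Dat┃────┼───────────┼──────┼┃om
             ┃Thi┃3.68│Hank Jones │Paris │┃e 


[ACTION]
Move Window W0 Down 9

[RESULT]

                                             
                                             
                                             
                                             
                                             
                                             
                                             
                                             
                                             
                                             
                                             
                                             
                                             
                                             
                 ┏━━━━━━━━━━━━━━━━━━━━━━━━┓  
                 ┃ DataTable              ┃  
                 ┠────────────────────────┨  
                 ┃nt  │Name       │City  │┃  
             ┏━━━┃────┼───────────┼──────┼┃━━
             ┃ Di┃3.68│Hank Jones │Paris │┃  


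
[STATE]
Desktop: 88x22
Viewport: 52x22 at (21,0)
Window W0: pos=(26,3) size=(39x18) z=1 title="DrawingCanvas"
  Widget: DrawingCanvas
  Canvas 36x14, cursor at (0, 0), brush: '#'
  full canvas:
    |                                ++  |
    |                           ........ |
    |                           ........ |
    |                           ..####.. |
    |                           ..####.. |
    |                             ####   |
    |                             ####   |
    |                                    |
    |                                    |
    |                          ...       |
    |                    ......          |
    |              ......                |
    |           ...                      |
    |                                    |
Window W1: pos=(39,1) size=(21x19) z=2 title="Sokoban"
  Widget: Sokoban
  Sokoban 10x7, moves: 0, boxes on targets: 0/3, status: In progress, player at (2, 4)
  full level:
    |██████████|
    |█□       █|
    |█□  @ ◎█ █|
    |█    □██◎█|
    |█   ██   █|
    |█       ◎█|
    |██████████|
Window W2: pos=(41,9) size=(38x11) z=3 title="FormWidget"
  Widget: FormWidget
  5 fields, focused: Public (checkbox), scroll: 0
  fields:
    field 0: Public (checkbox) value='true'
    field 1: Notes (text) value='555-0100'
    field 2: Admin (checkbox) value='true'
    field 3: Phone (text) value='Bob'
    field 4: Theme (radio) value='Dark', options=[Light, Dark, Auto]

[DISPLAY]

                                                    
                  ┏━━━━━━━━━━━━━━━━━━━┓             
                  ┃ Sokoban           ┃             
     ┏━━━━━━━━━━━━┠───────────────────┨━━━━┓        
     ┃ DrawingCanv┃██████████         ┃    ┃        
     ┠────────────┃█□       █         ┃────┨        
     ┃+           ┃█□  @ ◎█ █         ┃+   ┃        
     ┃            ┃█    □██◎█         ┃..  ┃        
     ┃            ┃█   ██   █         ┃..  ┃        
     ┃            ┃█┏━━━━━━━━━━━━━━━━━━━━━━━━━━━━━━━
     ┃            ┃█┃ FormWidget                    
     ┃            ┃M┠───────────────────────────────
     ┃            ┃ ┃> Public:     [x]              
     ┃            ┃ ┃  Notes:      [555-0100        
     ┃            ┃ ┃  Admin:      [x]              
     ┃            ┃ ┃  Phone:      [Bob             
     ┃            ┃ ┃  Theme:      ( ) Light  (●) Da
     ┃            ┃ ┃                               
     ┃           .┃ ┃                               
     ┃            ┗━┗━━━━━━━━━━━━━━━━━━━━━━━━━━━━━━━
     ┗━━━━━━━━━━━━━━━━━━━━━━━━━━━━━━━━━━━━━┛        
                                                    


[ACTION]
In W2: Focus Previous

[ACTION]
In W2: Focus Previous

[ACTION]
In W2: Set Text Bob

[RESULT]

                                                    
                  ┏━━━━━━━━━━━━━━━━━━━┓             
                  ┃ Sokoban           ┃             
     ┏━━━━━━━━━━━━┠───────────────────┨━━━━┓        
     ┃ DrawingCanv┃██████████         ┃    ┃        
     ┠────────────┃█□       █         ┃────┨        
     ┃+           ┃█□  @ ◎█ █         ┃+   ┃        
     ┃            ┃█    □██◎█         ┃..  ┃        
     ┃            ┃█   ██   █         ┃..  ┃        
     ┃            ┃█┏━━━━━━━━━━━━━━━━━━━━━━━━━━━━━━━
     ┃            ┃█┃ FormWidget                    
     ┃            ┃M┠───────────────────────────────
     ┃            ┃ ┃  Public:     [x]              
     ┃            ┃ ┃  Notes:      [555-0100        
     ┃            ┃ ┃  Admin:      [x]              
     ┃            ┃ ┃> Phone:      [Bob             
     ┃            ┃ ┃  Theme:      ( ) Light  (●) Da
     ┃            ┃ ┃                               
     ┃           .┃ ┃                               
     ┃            ┗━┗━━━━━━━━━━━━━━━━━━━━━━━━━━━━━━━
     ┗━━━━━━━━━━━━━━━━━━━━━━━━━━━━━━━━━━━━━┛        
                                                    


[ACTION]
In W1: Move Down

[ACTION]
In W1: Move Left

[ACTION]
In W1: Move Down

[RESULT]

                                                    
                  ┏━━━━━━━━━━━━━━━━━━━┓             
                  ┃ Sokoban           ┃             
     ┏━━━━━━━━━━━━┠───────────────────┨━━━━┓        
     ┃ DrawingCanv┃██████████         ┃    ┃        
     ┠────────────┃█□       █         ┃────┨        
     ┃+           ┃█□    ◎█ █         ┃+   ┃        
     ┃            ┃█    □██◎█         ┃..  ┃        
     ┃            ┃█  @██   █         ┃..  ┃        
     ┃            ┃█┏━━━━━━━━━━━━━━━━━━━━━━━━━━━━━━━
     ┃            ┃█┃ FormWidget                    
     ┃            ┃M┠───────────────────────────────
     ┃            ┃ ┃  Public:     [x]              
     ┃            ┃ ┃  Notes:      [555-0100        
     ┃            ┃ ┃  Admin:      [x]              
     ┃            ┃ ┃> Phone:      [Bob             
     ┃            ┃ ┃  Theme:      ( ) Light  (●) Da
     ┃            ┃ ┃                               
     ┃           .┃ ┃                               
     ┃            ┗━┗━━━━━━━━━━━━━━━━━━━━━━━━━━━━━━━
     ┗━━━━━━━━━━━━━━━━━━━━━━━━━━━━━━━━━━━━━┛        
                                                    


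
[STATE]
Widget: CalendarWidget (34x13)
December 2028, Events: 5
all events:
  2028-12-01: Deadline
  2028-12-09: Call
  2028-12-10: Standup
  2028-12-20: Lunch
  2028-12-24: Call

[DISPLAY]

          December 2028           
Mo Tu We Th Fr Sa Su              
             1*  2  3             
 4  5  6  7  8  9* 10*            
11 12 13 14 15 16 17              
18 19 20* 21 22 23 24*            
25 26 27 28 29 30 31              
                                  
                                  
                                  
                                  
                                  
                                  


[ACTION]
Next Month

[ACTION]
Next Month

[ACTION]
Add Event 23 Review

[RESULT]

          February 2029           
Mo Tu We Th Fr Sa Su              
          1  2  3  4              
 5  6  7  8  9 10 11              
12 13 14 15 16 17 18              
19 20 21 22 23* 24 25             
26 27 28                          
                                  
                                  
                                  
                                  
                                  
                                  


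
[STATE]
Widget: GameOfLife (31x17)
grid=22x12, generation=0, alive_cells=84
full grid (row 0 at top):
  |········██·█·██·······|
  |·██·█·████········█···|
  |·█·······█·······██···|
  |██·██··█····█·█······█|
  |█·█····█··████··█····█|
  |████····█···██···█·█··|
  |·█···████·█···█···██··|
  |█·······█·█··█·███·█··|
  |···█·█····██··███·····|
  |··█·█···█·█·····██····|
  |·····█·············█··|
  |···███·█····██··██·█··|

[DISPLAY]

Gen: 0                         
········██·█·██·······         
·██·█·████········█···         
·█·······█·······██···         
██·██··█····█·█······█         
█·█····█··████··█····█         
████····█···██···█·█··         
·█···████·█···█···██··         
█·······█·█··█·███·█··         
···█·█····██··███·····         
··█·█···█·█·····██····         
·····█·············█··         
···███·█····██··██·█··         
                               
                               
                               
                               


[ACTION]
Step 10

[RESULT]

Gen: 10                        
······················         
·········█············         
···███···██····█··█···         
··██·███·████··█··█···         
·····█████·██··█·██···         
··███··█·█·█·█········         
··██···█···█·███······         
██·██··········█······         
█··████········█······         
······█···············         
·█······█·············         
··········█·██········         
                               
                               
                               
                               


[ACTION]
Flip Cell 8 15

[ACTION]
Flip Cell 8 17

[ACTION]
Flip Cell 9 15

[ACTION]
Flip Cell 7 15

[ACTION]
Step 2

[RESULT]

Gen: 12                        
······················         
···██·················         
··█···················         
··███·········███·██··         
··█·█·············██··         
·········██·····█·····         
·█···█···██·██········         
█······█·····██·······         
█·██··█···············         
·███·███··············         
······················         
······················         
                               
                               
                               
                               
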